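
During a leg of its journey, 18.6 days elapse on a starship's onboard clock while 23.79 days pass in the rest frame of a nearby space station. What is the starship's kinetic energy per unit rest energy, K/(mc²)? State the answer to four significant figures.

γ = Δt/Δτ = 23.79/18.6 = 1.27903.
K/(mc²) = γ − 1 = 1.27903 − 1 = 0.2790.

0.2790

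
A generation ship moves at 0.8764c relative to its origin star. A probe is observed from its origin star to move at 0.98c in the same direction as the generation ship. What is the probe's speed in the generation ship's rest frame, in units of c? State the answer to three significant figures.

Transform to the generation ship's frame: u' = (u − v)/(1 − uv/c²).
u' = (0.98 − 0.8764)/(1 − 0.98×0.8764) = 0.1036/0.141128 = 0.73409.
Speed in the generation ship's frame: 0.734c (in the same direction).

0.734c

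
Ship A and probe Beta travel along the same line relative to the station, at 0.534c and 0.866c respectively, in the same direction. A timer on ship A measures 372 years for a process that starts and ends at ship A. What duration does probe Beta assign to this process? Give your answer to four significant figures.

Transform ship A's velocity into probe Beta's frame: (0.534 − 0.866)/(1 − 0.534·0.866) = −0.332/0.537556, so the relative speed is 0.61761c.
γ for this relative speed: γ = 1/√(1 − 0.381442) = 1.2715.
Ship A's interval is proper; time dilation gives Δt_B = γΔτ = 1.2715 × 372 years = 473.0 years.

473.0 years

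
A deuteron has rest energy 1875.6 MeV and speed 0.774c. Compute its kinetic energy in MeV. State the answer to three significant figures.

1090 MeV

γ = 1/√(1 − β²) = 1/√(1 − 0.599076) = 1/√0.400924 = 1.57932.
Kinetic energy: K = (γ − 1)mc² = (1.57932 − 1) × 1875.6 MeV = 0.57932 × 1875.6 = 1090 MeV.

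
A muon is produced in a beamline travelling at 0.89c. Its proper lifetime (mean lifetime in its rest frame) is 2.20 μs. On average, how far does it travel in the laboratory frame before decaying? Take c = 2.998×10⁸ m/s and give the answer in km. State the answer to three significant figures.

1.29 km

γ = 1/√(1 − β²) = 1/√(1 − 0.7921) = 1/√0.2079 = 1/0.455961 = 2.1932.
Lab-frame lifetime: Δt = γτ = 2.1932 × 2.20 μs = 4.825 μs.
Distance: d = vΔt = 0.89 × 2.998×10⁸ m/s × 4.8250×10^-6 s = 1290 m = 1.29 km.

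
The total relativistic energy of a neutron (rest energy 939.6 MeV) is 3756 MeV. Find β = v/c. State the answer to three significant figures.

0.968

γ = E/(mc²) = 3756/939.6 = 3.9974.
β = √(1 − 1/γ²) = √(1 − 0.0625813) = √0.9374187 = 0.968.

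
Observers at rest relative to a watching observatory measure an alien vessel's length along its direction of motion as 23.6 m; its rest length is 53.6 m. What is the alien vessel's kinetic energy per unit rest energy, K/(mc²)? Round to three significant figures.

1.27

γ = L₀/L = 53.6/23.6 = 2.27119.
K/(mc²) = γ − 1 = 2.27119 − 1 = 1.27.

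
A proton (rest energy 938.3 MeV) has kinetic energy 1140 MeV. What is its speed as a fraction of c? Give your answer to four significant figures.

K = (γ−1)mc², so γ = 1 + 1140/938.3 = 2.215.
Then v/c = √(1 − γ⁻²) = √(1 − 0.203823) = √0.796177 = 0.8923.

0.8923c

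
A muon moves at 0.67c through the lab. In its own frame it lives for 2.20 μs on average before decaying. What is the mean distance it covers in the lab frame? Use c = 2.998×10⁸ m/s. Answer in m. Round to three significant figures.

595 m

γ = 1/√(1 − β²) = 1/√(1 − 0.4489) = 1/√0.5511 = 1/0.742361 = 1.3471.
Lab-frame lifetime: Δt = γτ = 1.3471 × 2.20 μs = 2.9636 μs.
Distance: d = vΔt = 0.67 × 2.998×10⁸ m/s × 2.9636×10^-6 s = 595 m.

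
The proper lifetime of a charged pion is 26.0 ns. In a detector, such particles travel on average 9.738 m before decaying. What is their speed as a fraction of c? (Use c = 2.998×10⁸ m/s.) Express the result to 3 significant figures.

0.781c

d = βγcτ ⇒ βγ = d/(cτ) = 9.738 m / (7.7948 m) = 1.2493.
β = (βγ)/√(1+(βγ)²) = 1.2493/√2.56075 = 0.781.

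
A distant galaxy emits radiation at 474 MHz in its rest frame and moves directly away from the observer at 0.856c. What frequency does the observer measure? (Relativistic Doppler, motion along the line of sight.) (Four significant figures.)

Relativistic Doppler (source moving away): f_obs = f_src · √((1−β)/(1+β)).
With β = 0.856: factor = √(0.144/1.856) = 0.27854.
f_obs = 474 × 0.27854 = 132.0 MHz.

132.0 MHz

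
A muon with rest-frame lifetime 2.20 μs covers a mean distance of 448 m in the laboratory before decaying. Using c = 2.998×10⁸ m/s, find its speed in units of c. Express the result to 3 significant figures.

0.562c

d = βγcτ ⇒ βγ = d/(cτ) = 448.0 m / (659.56 m) = 0.67924.
β = (βγ)/√(1+(βγ)²) = 0.67924/√1.461367 = 0.562.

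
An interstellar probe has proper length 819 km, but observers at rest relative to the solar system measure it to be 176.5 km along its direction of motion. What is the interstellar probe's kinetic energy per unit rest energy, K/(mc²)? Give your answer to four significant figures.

Length contraction gives γ = L₀/L = 819/176.5 = 4.64023.
K/(mc²) = γ − 1 = 4.64023 − 1 = 3.640.

3.640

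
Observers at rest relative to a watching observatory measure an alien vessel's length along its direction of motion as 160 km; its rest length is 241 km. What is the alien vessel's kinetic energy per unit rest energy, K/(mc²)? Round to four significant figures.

Length contraction gives γ = L₀/L = 241/160 = 1.50625.
Since K = (γ−1)mc², K/(mc²) = 1.50625 − 1 = 0.5063.

0.5063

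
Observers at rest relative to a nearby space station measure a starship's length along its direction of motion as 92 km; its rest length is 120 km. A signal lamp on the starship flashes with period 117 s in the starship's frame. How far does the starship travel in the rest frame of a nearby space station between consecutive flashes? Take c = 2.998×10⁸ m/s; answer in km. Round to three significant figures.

From L = L₀/γ: γ = 120/92 = 1.30435.
β = √(1 − 1/γ²) = 0.64205. Lab-frame period = γτ = 1.30435×117 s = 152.61 s. Distance = βc × γτ = 0.64205 × 2.998×10⁸ m/s × 152.61 s = 2.9375×10^10 m = 2.94×10^7 km.

2.94×10^7 km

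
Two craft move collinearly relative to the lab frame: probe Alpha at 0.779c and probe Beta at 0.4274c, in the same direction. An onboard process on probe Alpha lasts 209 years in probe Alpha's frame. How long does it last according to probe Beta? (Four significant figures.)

The velocity of probe Alpha relative to probe Beta is (0.779 − 0.4274)c / (1 − 0.779×0.4274) = 0.52709c; relative speed 0.52709c.
At |u| = 0.52709c, γ = (1 − 0.277824)^(−1/2) = 1.1767.
Probe Alpha's interval is proper; time dilation gives Δt_B = γΔτ = 1.1767 × 209 years = 245.9 years.

245.9 years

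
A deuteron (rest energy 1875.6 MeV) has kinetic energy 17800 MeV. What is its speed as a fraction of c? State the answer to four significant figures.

K = (γ−1)mc², so γ = 1 + 17800/1875.6 = 10.49.
Then v/c = √(1 − γ⁻²) = √(1 − 0.0090876) = √0.9909124 = 0.9954.

0.9954c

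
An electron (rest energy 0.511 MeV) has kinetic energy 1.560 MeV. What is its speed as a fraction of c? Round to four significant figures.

K = (γ−1)mc², so γ = 1 + 1.560/0.511 = 4.0528.
Then v/c = √(1 − γ⁻²) = √(1 − 0.0608821) = √0.9391179 = 0.9691.

0.9691c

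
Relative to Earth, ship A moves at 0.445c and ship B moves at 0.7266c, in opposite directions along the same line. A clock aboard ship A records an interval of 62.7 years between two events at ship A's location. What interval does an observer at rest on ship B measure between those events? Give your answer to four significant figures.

Speed of ship A in ship B's frame: u = (v_A + v_B)/(1 + v_A v_B/c²) = (0.445 + 0.7266)/(1 + 0.445×0.7266) = 1.1716/1.323337 = 0.88534; |u| = 0.88534c.
At |u| = 0.88534c, γ = (1 − 0.783827)^(−1/2) = 2.1508.
The clock on ship A records proper time, so ship B measures Δt = γΔτ = 2.1508 × 62.7 = 134.9 years.

134.9 years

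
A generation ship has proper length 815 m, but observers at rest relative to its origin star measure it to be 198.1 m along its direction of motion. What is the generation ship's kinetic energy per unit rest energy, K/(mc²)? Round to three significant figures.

γ = L₀/L = 815/198.1 = 4.11408.
Since K = (γ−1)mc², K/(mc²) = 4.11408 − 1 = 3.11.

3.11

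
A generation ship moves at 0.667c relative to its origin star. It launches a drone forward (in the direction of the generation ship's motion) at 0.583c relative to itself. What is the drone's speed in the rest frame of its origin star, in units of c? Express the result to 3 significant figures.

0.900c

Relativistic velocity addition: u = (u' + v)/(1 + u'v/c²), with u' = 0.583c and v = 0.667c.
Numerator: 0.583 + 0.667 = 1.25. Denominator: 1 + (0.583)(0.667) = 1.388861.
u = 1.25/1.388861 = 0.90002, so the speed is 0.900c.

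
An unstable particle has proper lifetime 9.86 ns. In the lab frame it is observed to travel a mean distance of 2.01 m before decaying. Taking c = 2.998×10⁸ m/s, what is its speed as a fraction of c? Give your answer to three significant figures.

Let x = d/(cτ) = 2.010 m / (2.998×10⁸ m/s × 9.860×10^-9 s) = 0.67997. Since d = βγcτ, x = βγ = β/√(1−β²).
Solving: β² = x²/(1+x²) = 0.462359/1.462359 = 0.316173, so β = 0.562.

0.562c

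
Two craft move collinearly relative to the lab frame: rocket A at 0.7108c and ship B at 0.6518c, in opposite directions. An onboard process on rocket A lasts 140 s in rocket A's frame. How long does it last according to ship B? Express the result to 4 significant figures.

Transform rocket A's velocity into ship B's frame: (0.7108 + 0.6518)/(1 + 0.7108·0.6518) = 1.3626/1.46329944, so the relative speed is 0.93118c.
γ for this relative speed: γ = 1/√(1 − 0.867096) = 2.743.
Rocket A's interval is proper; time dilation gives Δt_B = γΔτ = 2.743 × 140 s = 384.0 s.

384.0 s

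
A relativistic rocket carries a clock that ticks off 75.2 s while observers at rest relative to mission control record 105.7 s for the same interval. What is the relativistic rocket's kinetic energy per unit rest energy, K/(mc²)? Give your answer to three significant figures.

0.406

The time-dilation ratio gives γ = 105.7/75.2 = 1.40559.
K/(mc²) = γ − 1 = 1.40559 − 1 = 0.406.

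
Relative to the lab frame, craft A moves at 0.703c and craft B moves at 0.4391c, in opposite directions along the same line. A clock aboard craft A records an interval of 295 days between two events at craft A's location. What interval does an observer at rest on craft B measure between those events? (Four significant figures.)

604.2 days

Transform craft A's velocity into craft B's frame: (0.703 + 0.4391)/(1 + 0.703·0.4391) = 1.1421/1.3086873, so the relative speed is 0.87271c.
At |u| = 0.87271c, γ = (1 − 0.761623)^(−1/2) = 2.0482.
The clock on craft A records proper time, so craft B measures Δt = γΔτ = 2.0482 × 295 = 604.2 days.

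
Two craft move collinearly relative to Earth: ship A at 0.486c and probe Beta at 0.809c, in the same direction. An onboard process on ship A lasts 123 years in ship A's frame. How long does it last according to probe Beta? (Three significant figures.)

145 years

The velocity of ship A relative to probe Beta is (0.486 − 0.809)c / (1 − 0.486×0.809) = −0.53228c; relative speed 0.53228c.
At |u| = 0.53228c, γ = (1 − 0.283322)^(−1/2) = 1.1812.
The clock on ship A records proper time, so probe Beta measures Δt = γΔτ = 1.1812 × 123 = 145 years.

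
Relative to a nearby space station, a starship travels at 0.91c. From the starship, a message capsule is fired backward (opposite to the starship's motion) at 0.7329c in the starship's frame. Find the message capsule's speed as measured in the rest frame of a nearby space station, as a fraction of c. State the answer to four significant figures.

0.5317c

Relativistic velocity addition: u = (u' + v)/(1 + u'v/c²), with u' = −0.7329c and v = 0.91c.
Numerator: −0.7329 + 0.91 = 0.1771. Denominator: 1 + (−0.7329)(0.91) = 0.333061.
u = 0.1771/0.333061 = 0.53173, so the speed is 0.5317c.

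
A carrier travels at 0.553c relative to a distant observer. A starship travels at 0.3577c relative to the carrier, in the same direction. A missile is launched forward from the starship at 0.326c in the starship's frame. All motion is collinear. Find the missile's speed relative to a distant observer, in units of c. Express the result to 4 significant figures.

0.8705c

Compose velocities in two stages. Stage 1 (into S'): u₁ = (0.326+0.3577)/(1+0.326×0.3577) = 0.6123.
Stage 2 (into S): u = (0.6123+0.553)/(1+0.6123×0.553) = 0.87054, so the speed is 0.8705c.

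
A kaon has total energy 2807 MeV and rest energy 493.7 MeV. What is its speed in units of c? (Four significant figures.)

0.9844c

Total energy E = γmc² gives γ = 2807/493.7 = 5.6856.
Hence β = √(1 − 1/γ²) = √(1 − 0.0309348) = √0.9690652 = 0.9844.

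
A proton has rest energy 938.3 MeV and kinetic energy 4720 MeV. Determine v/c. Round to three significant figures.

γ = 1 + K/(mc²) = 1 + 4720/938.3 = 6.0304.
β = √(1 − 1/γ²) = √(1 − 0.0274984) = √0.9725016 = 0.986.

0.986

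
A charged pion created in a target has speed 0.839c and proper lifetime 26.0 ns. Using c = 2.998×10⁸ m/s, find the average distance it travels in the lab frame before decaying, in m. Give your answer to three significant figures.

With β = 0.839, γ = 1/√(1 − 0.839²) = 1/√0.296079 = 1.8378.
Lab-frame lifetime: Δt = γτ = 1.8378 × 26.0 ns = 47.783 ns.
Distance: d = vΔt = 0.839 × 2.998×10⁸ m/s × 4.7783×10^-8 s = 12.0 m.

12.0 m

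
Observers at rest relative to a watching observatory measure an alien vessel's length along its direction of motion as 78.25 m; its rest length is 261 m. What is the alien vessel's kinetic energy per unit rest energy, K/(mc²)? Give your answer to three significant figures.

Length contraction gives γ = L₀/L = 261/78.25 = 3.33546.
K/(mc²) = γ − 1 = 3.33546 − 1 = 2.34.

2.34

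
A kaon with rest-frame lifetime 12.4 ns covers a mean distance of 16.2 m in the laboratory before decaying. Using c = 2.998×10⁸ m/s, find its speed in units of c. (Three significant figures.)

0.975c

Let x = d/(cτ) = 16.20 m / (2.998×10⁸ m/s × 1.240×10^-8 s) = 4.3577. Since d = βγcτ, x = βγ = β/√(1−β²).
Solving: β² = x²/(1+x²) = 18.9895/19.9895 = 0.949974, so β = 0.975.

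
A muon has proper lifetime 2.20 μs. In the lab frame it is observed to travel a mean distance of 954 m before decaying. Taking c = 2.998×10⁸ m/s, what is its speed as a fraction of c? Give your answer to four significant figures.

0.8226c

d = βγcτ ⇒ βγ = d/(cτ) = 954.0 m / (659.56 m) = 1.4464.
β = (βγ)/√(1+(βγ)²) = 1.4464/√3.09207 = 0.8226.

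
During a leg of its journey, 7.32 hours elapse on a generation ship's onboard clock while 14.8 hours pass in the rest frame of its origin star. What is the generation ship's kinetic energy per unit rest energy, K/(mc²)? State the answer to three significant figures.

The time-dilation ratio gives γ = 14.8/7.32 = 2.02186.
Since K = (γ−1)mc², K/(mc²) = 2.02186 − 1 = 1.02.

1.02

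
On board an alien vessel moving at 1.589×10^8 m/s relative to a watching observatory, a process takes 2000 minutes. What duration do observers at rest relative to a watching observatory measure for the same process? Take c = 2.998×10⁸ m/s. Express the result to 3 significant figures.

2360 minutes

β = v/c = (1.589×10^8 m/s)/(2.998×10⁸ m/s) = 0.53002.
γ = 1/√(1 − β²) = 1/√(1 − 0.2809212004) = 1/√0.7190787996 = 1/0.847985 = 1.1793.
Time dilation: Δt = γ·Δτ = 1.1793 × 2000 = 2360 minutes.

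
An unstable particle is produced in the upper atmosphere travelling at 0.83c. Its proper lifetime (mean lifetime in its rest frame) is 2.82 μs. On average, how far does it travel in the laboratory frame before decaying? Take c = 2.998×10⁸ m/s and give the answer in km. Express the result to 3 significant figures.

β² = 0.6889, so γ = 1/√0.3111 = 1.7929.
Lab-frame lifetime: Δt = γτ = 1.7929 × 2.82 μs = 5.056 μs.
Distance: d = vΔt = 0.83 × 2.998×10⁸ m/s × 5.0560×10^-6 s = 1260 m = 1.26 km.

1.26 km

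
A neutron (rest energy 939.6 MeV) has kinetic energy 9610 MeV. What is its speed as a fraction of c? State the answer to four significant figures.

K = (γ−1)mc², so γ = 1 + 9610/939.6 = 11.228.
Then v/c = √(1 − γ⁻²) = √(1 − 0.00793223) = √0.99206777 = 0.9960.

0.9960c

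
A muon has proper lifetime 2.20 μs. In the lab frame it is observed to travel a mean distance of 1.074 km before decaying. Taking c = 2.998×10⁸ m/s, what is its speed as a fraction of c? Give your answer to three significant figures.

0.852c

Let x = d/(cτ) = 1074 m / (2.998×10⁸ m/s × 2.200×10^-6 s) = 1.6284. Since d = βγcτ, x = βγ = β/√(1−β²).
Solving: β² = x²/(1+x²) = 2.65169/3.65169 = 0.726154, so β = 0.852.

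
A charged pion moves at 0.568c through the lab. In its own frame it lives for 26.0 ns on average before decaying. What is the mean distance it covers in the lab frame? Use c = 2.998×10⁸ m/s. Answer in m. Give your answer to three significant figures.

5.38 m

γ = 1/√(1 − β²) = 1/√(1 − 0.322624) = 1/√0.677376 = 1/0.823029 = 1.215.
Lab-frame lifetime: Δt = γτ = 1.215 × 26.0 ns = 31.59 ns.
Distance: d = vΔt = 0.568 × 2.998×10⁸ m/s × 3.1590×10^-8 s = 5.38 m.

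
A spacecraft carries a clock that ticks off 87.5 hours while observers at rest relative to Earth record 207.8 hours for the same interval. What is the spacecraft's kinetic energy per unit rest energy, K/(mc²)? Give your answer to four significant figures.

From Δt = γΔτ: γ = 207.8/87.5 = 2.37486.
Since K = (γ−1)mc², K/(mc²) = 2.37486 − 1 = 1.375.

1.375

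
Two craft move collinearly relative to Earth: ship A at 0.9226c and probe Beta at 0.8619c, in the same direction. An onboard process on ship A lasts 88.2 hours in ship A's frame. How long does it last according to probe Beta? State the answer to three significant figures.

92.3 hours

Transform ship A's velocity into probe Beta's frame: (0.9226 − 0.8619)/(1 − 0.9226·0.8619) = 0.0607/0.20481106, so the relative speed is 0.29637c.
At |u| = 0.29637c, γ = (1 − 0.0878352)^(−1/2) = 1.047.
Ship A's interval is proper; time dilation gives Δt_B = γΔτ = 1.047 × 88.2 hours = 92.3 hours.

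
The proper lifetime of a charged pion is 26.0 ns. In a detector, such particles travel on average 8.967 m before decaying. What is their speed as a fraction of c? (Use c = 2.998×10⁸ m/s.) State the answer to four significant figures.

Let x = d/(cτ) = 8.967 m / (2.998×10⁸ m/s × 2.600×10^-8 s) = 1.1504. Since d = βγcτ, x = βγ = β/√(1−β²).
Solving: β² = x²/(1+x²) = 1.32342/2.32342 = 0.5696, so β = 0.7547.

0.7547c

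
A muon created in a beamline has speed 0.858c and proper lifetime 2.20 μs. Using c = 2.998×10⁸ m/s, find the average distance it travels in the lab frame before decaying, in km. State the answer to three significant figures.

1.10 km

γ = 1/√(1 − β²) = 1/√(1 − 0.736164) = 1/√0.263836 = 1/0.51365 = 1.9469.
Lab-frame lifetime: Δt = γτ = 1.9469 × 2.20 μs = 4.2832 μs.
Distance: d = vΔt = 0.858 × 2.998×10⁸ m/s × 4.2832×10^-6 s = 1100 m = 1.10 km.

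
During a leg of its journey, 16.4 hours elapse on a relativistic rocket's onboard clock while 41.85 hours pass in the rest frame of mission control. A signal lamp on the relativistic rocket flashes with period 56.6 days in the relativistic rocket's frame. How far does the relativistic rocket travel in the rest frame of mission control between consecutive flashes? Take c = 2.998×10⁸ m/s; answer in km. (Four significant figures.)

From Δt = γΔτ: γ = 41.85/16.4 = 2.55183.
β = √(1 − 1/γ²) = 0.92002. Lab-frame period = γτ = 2.55183×56.6 days = 144.43 days. Distance = βc × γτ = 0.92002 × 2.998×10⁸ m/s × 12478752 s = 3.4419×10^15 m = 3.442×10^12 km.

3.442×10^12 km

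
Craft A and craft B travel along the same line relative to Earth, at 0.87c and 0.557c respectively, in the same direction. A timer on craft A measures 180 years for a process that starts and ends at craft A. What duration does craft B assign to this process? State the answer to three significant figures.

Transform craft A's velocity into craft B's frame: (0.87 − 0.557)/(1 − 0.87·0.557) = 0.313/0.51541, so the relative speed is 0.60728c.
At |u| = 0.60728c, γ = (1 − 0.368789)^(−1/2) = 1.2587.
The clock on craft A records proper time, so craft B measures Δt = γΔτ = 1.2587 × 180 = 227 years.

227 years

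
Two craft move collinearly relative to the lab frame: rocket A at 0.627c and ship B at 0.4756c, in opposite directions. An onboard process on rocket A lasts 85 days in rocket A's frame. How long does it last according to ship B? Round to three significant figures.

Speed of rocket A in ship B's frame: u = (v_A + v_B)/(1 + v_A v_B/c²) = (0.627 + 0.4756)/(1 + 0.627×0.4756) = 1.1026/1.2982012 = 0.84933; |u| = 0.84933c.
γ for this relative speed: γ = 1/√(1 − 0.721361) = 1.8944.
Rocket A's interval is proper; time dilation gives Δt_B = γΔτ = 1.8944 × 85 days = 161 days.

161 days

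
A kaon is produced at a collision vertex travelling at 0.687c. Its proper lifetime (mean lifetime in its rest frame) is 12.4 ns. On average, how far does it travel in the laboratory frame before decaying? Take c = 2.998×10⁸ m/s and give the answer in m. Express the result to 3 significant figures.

3.51 m

γ = 1/√(1 − β²) = 1/√(1 − 0.471969) = 1/√0.528031 = 1/0.726657 = 1.3762.
Lab-frame lifetime: Δt = γτ = 1.3762 × 12.4 ns = 17.065 ns.
Distance: d = vΔt = 0.687 × 2.998×10⁸ m/s × 1.7065×10^-8 s = 3.51 m.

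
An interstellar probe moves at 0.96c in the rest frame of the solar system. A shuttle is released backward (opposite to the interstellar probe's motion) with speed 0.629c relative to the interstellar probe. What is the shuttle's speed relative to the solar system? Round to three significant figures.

In units of c, u = (u' + v)/(1 + u'v) with u' = −0.629 and v = 0.96.
Numerator: −0.629 + 0.96 = 0.331. Denominator: 1 + (−0.629)(0.96) = 0.39616.
u = 0.331/0.39616 = 0.83552, so the speed is 0.836c.

0.836c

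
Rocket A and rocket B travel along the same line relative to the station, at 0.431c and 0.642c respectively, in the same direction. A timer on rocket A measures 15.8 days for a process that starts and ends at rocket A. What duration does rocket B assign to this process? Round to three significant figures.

16.5 days

Speed of rocket A in rocket B's frame: u = (v_A − v_B)/(1 − v_A v_B/c²) = (0.431 − 0.642)/(1 − 0.431×0.642) = −0.211/0.723298 = −0.29172; |u| = 0.29172c.
γ for this relative speed: γ = 1/√(1 − 0.0851006) = 1.0455.
The clock on rocket A records proper time, so rocket B measures Δt = γΔτ = 1.0455 × 15.8 = 16.5 days.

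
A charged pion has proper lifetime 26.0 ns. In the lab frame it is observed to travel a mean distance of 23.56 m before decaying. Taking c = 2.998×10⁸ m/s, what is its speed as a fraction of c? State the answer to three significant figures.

Lab distance = (lab lifetime)·v = γτ·βc, so βγ = d/(cτ) = 23.56/(2.998×10⁸ × 2.600×10^-8) = 3.0225.
With βγ = 3.0225: γ² = 1 + (βγ)² = 10.13551, and β = (βγ)/γ = 3.0225/3.18363 = 0.949.

0.949c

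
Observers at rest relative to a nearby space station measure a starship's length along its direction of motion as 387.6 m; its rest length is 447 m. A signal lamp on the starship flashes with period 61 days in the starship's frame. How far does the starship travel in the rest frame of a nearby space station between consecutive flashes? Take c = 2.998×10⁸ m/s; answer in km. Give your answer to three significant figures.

γ = L₀/L = 447/387.6 = 1.15325.
β = √(1 − 1/γ²) = 0.49811. Lab-frame period = γτ = 1.15325×61 days = 70.348 days. Distance = βc × γτ = 0.49811 × 2.998×10⁸ m/s × 6078067.2 s = 9.0766×10^14 m = 9.08×10^11 km.

9.08×10^11 km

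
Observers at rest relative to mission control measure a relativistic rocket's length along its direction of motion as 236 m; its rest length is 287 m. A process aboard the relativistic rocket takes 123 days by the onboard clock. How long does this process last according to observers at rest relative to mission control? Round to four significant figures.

149.6 days

γ = L₀/L = 287/236 = 1.2161.
The same γ dilates the second interval: 1.2161 × 123 days = 149.6 days.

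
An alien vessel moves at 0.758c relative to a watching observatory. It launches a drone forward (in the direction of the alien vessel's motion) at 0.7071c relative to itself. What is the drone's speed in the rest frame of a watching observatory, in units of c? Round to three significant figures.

In units of c, u = (u' + v)/(1 + u'v) with u' = 0.7071 and v = 0.758.
Numerator: 0.7071 + 0.758 = 1.4651. Denominator: 1 + (0.7071)(0.758) = 1.5359818.
u = 1.4651/1.5359818 = 0.95385, so the speed is 0.954c.

0.954c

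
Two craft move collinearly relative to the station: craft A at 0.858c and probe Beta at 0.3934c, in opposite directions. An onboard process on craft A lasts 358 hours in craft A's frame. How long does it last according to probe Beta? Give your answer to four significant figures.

1014 hours

Speed of craft A in probe Beta's frame: u = (v_A + v_B)/(1 + v_A v_B/c²) = (0.858 + 0.3934)/(1 + 0.858×0.3934) = 1.2514/1.3375372 = 0.9356; |u| = 0.9356c.
γ for this relative speed: γ = 1/√(1 − 0.875347) = 2.8324.
The clock on craft A records proper time, so probe Beta measures Δt = γΔτ = 2.8324 × 358 = 1014 hours.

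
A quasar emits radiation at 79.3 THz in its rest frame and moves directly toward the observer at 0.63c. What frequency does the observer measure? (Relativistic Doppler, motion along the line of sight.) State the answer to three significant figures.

166 THz

Relativistic Doppler (source moving toward): f_obs = f_src · √((1+β)/(1−β)).
With β = 0.63: factor = √(1.63/0.37) = 2.0989.
f_obs = 79.3 × 2.0989 = 166 THz.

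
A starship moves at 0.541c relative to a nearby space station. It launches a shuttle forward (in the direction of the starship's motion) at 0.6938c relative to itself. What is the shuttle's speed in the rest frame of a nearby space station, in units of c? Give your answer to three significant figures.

In units of c, u = (u' + v)/(1 + u'v) with u' = 0.6938 and v = 0.541.
Numerator: 0.6938 + 0.541 = 1.2348. Denominator: 1 + (0.6938)(0.541) = 1.3753458.
u = 1.2348/1.3753458 = 0.89781, so the speed is 0.898c.

0.898c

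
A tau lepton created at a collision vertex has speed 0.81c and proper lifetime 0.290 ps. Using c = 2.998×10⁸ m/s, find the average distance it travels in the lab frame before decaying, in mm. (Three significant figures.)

γ = 1/√(1 − β²) = 1/√(1 − 0.6561) = 1/√0.3439 = 1/0.58643 = 1.7052.
Lab-frame lifetime: Δt = γτ = 1.7052 × 0.290 ps = 0.49451 ps.
Distance: d = vΔt = 0.81 × 2.998×10⁸ m/s × 4.9451×10^-13 s = 1.20×10^-4 m = 0.120 mm.

0.120 mm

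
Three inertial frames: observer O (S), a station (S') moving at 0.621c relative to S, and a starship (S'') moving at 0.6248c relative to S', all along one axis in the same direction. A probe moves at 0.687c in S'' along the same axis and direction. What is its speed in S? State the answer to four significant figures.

Compose velocities in two stages. Stage 1 (into S'): u₁ = (0.687+0.6248)/(1+0.687×0.6248) = 0.91783.
Stage 2 (into S): u = (0.91783+0.621)/(1+0.91783×0.621) = 0.98016, so the speed is 0.9802c.

0.9802c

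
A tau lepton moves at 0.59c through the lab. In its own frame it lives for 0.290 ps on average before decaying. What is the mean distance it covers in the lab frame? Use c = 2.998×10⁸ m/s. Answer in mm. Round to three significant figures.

γ = 1/√(1 − β²) = 1/√(1 − 0.3481) = 1/√0.6519 = 1/0.807403 = 1.2385.
Lab-frame lifetime: Δt = γτ = 1.2385 × 0.290 ps = 0.35916 ps.
Distance: d = vΔt = 0.59 × 2.998×10⁸ m/s × 3.5916×10^-13 s = 6.35×10^-5 m = 0.0635 mm.

0.0635 mm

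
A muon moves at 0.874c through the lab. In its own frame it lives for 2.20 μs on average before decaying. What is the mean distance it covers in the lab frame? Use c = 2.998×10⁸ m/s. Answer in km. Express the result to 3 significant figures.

Lorentz factor: γ = (1 − 0.763876)^(−1/2) = 2.0579.
Lab-frame lifetime: Δt = γτ = 2.0579 × 2.20 μs = 4.5274 μs.
Distance: d = vΔt = 0.874 × 2.998×10⁸ m/s × 4.5274×10^-6 s = 1190 m = 1.19 km.

1.19 km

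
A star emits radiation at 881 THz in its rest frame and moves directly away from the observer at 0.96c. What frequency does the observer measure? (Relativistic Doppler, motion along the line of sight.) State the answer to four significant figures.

Relativistic Doppler (source moving away): f_obs = f_src · √((1−β)/(1+β)).
With β = 0.96: factor = √(0.04/1.96) = 0.14286.
f_obs = 881 × 0.14286 = 125.9 THz.

125.9 THz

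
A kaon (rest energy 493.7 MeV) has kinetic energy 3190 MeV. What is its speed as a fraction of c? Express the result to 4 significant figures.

K = (γ−1)mc², so γ = 1 + 3190/493.7 = 7.4614.
Then v/c = √(1 − γ⁻²) = √(1 − 0.0179622) = √0.9820378 = 0.9910.

0.9910c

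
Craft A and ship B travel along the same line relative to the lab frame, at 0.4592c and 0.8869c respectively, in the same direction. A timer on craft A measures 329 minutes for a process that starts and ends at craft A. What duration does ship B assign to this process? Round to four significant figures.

Transform craft A's velocity into ship B's frame: (0.4592 − 0.8869)/(1 − 0.4592·0.8869) = −0.4277/0.59273552, so the relative speed is 0.72157c.
At |u| = 0.72157c, γ = (1 − 0.520663)^(−1/2) = 1.4444.
Craft A's interval is proper; time dilation gives Δt_B = γΔτ = 1.4444 × 329 minutes = 475.2 minutes.

475.2 minutes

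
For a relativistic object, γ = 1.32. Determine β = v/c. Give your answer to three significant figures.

β = √(1 − 1/γ²) = √(1 − 1/1.7424) = √0.426079 = 0.653.

0.653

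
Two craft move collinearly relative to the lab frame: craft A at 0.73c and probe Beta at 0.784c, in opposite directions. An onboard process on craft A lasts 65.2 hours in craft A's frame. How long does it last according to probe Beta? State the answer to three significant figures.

Speed of craft A in probe Beta's frame: u = (v_A + v_B)/(1 + v_A v_B/c²) = (0.73 + 0.784)/(1 + 0.73×0.784) = 1.514/1.57232 = 0.96291; |u| = 0.96291c.
At |u| = 0.96291c, γ = (1 − 0.927196)^(−1/2) = 3.7061.
The clock on craft A records proper time, so probe Beta measures Δt = γΔτ = 3.7061 × 65.2 = 242 hours.

242 hours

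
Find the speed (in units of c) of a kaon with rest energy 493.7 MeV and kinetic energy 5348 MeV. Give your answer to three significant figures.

K = (γ−1)mc², so γ = 1 + 5348/493.7 = 11.832.
Then v/c = √(1 − γ⁻²) = √(1 − 0.00714305) = √0.99285695 = 0.996.

0.996c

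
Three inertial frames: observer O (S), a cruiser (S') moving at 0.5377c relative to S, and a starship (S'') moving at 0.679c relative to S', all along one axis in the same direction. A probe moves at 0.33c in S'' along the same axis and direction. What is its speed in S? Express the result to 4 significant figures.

0.9437c

Apply u = (u'+v)/(1+u'v) twice. Probe in the cruiser frame: (0.33+0.679)/(1+0.33·0.679) = 1.009/1.22407 = 0.8243c.
That velocity, transformed to the rest frame of observer O: (0.8243+0.5377)/(1+0.8243·0.5377) = 1.362/1.44322611 = 0.94372c.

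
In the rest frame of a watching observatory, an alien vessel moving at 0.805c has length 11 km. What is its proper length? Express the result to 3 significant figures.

With β = 0.805, γ = 1/√(1 − 0.805²) = 1/√0.351975 = 1.6856.
Proper length: L₀ = γ·L = 1.6856 × 11 = 18.5 km.

18.5 km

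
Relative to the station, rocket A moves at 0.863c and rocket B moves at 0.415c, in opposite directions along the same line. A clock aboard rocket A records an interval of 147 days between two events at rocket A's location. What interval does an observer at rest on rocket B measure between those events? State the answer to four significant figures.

Speed of rocket A in rocket B's frame: u = (v_A + v_B)/(1 + v_A v_B/c²) = (0.863 + 0.415)/(1 + 0.863×0.415) = 1.278/1.358145 = 0.94099; |u| = 0.94099c.
γ for this relative speed: γ = 1/√(1 − 0.885462) = 2.9548.
The clock on rocket A records proper time, so rocket B measures Δt = γΔτ = 2.9548 × 147 = 434.4 days.

434.4 days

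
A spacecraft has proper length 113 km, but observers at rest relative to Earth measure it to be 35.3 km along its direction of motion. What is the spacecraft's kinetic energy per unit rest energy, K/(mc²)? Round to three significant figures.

2.20

Length contraction gives γ = L₀/L = 113/35.3 = 3.20113.
K/(mc²) = γ − 1 = 3.20113 − 1 = 2.20.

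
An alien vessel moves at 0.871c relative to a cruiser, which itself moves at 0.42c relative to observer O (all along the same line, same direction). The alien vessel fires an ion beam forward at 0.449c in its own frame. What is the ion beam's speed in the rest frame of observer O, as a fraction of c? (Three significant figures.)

Compose velocities in two stages. Stage 1 (into S'): u₁ = (0.449+0.871)/(1+0.449×0.871) = 0.9489.
Stage 2 (into S): u = (0.9489+0.42)/(1+0.9489×0.42) = 0.97881, so the speed is 0.979c.

0.979c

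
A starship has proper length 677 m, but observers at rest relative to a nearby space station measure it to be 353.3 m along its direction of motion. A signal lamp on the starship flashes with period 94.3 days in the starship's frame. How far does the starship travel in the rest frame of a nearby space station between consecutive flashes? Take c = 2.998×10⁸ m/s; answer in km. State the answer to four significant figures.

Length contraction gives γ = L₀/L = 677/353.3 = 1.91622.
β = √(1 − 1/γ²) = 0.85303. Lab-frame period = γτ = 1.91622×94.3 days = 180.7 days. Distance = βc × γτ = 0.85303 × 2.998×10⁸ m/s × 15612480 s = 3.9927×10^15 m = 3.993×10^12 km.

3.993×10^12 km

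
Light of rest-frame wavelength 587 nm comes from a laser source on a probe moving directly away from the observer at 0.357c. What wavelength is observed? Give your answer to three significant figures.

853 nm

Relativistic Doppler for wavelength: λ_obs = λ_src · √((1+β)/(1−β)).
With β = 0.357: factor = √(1.357/0.643) = 1.4527.
λ_obs = 587 × 1.4527 = 853 nm.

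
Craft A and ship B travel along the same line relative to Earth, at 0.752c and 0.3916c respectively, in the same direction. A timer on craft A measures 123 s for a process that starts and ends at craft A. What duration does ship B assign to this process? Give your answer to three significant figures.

The velocity of craft A relative to ship B is (0.752 − 0.3916)c / (1 − 0.752×0.3916) = 0.51083c; relative speed 0.51083c.
At |u| = 0.51083c, γ = (1 − 0.260947)^(−1/2) = 1.1632.
The clock on craft A records proper time, so ship B measures Δt = γΔτ = 1.1632 × 123 = 143 s.

143 s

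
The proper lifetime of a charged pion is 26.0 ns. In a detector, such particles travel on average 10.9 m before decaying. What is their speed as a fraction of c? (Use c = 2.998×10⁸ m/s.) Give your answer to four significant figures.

Lab distance = (lab lifetime)·v = γτ·βc, so βγ = d/(cτ) = 10.90/(2.998×10⁸ × 2.600×10^-8) = 1.3984.
With βγ = 1.3984: γ² = 1 + (βγ)² = 2.95552, and β = (βγ)/γ = 1.3984/1.71916 = 0.8134.

0.8134c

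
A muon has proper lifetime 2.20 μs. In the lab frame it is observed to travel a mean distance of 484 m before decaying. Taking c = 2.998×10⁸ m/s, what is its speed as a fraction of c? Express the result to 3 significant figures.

d = βγcτ ⇒ βγ = d/(cτ) = 484.0 m / (659.56 m) = 0.73382.
β = (βγ)/√(1+(βγ)²) = 0.73382/√1.538492 = 0.592.

0.592c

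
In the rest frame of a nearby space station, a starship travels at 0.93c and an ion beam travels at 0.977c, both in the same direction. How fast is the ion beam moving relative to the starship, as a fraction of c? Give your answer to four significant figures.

Transform to the starship's frame: u' = (u − v)/(1 − uv/c²).
u' = (0.977 − 0.93)/(1 − 0.977×0.93) = 0.047/0.09139 = 0.51428.
Speed in the starship's frame: 0.5143c (in the same direction).

0.5143c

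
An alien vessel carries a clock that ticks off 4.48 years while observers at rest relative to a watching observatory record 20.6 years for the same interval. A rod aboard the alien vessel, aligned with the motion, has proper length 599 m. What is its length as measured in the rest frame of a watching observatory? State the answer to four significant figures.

The time-dilation ratio gives γ = 20.6/4.48 = 4.59821.
The rod contracts by the same γ: 599 m / 4.59821 = 130.3 m.

130.3 m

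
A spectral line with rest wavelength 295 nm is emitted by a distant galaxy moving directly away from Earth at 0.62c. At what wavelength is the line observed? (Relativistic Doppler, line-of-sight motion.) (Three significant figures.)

609 nm

Relativistic Doppler for wavelength: λ_obs = λ_src · √((1+β)/(1−β)).
With β = 0.62: factor = √(1.62/0.38) = 2.0647.
λ_obs = 295 × 2.0647 = 609 nm.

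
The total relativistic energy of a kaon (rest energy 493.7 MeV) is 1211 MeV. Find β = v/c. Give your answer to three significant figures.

Total energy E = γmc² gives γ = 1211/493.7 = 2.4529.
Hence β = √(1 − 1/γ²) = √(1 − 0.166204) = √0.833796 = 0.913.

0.913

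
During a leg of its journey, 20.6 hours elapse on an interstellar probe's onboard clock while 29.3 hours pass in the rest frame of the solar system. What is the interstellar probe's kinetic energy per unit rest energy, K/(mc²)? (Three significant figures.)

γ = Δt/Δτ = 29.3/20.6 = 1.42233.
Since K = (γ−1)mc², K/(mc²) = 1.42233 − 1 = 0.422.

0.422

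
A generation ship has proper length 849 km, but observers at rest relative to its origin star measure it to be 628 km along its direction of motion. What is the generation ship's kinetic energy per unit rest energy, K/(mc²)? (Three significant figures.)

0.352

From L = L₀/γ: γ = 849/628 = 1.35191.
Since K = (γ−1)mc², K/(mc²) = 1.35191 − 1 = 0.352.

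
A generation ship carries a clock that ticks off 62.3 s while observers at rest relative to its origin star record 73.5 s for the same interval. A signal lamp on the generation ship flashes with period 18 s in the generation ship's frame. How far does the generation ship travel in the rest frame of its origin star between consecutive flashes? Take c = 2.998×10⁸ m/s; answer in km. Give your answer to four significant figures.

3.378×10^6 km

The time-dilation ratio gives γ = 73.5/62.3 = 1.17978.
β = √(1 − 1/γ²) = 0.53061. Lab-frame period = γτ = 1.17978×18 s = 21.236 s. Distance = βc × γτ = 0.53061 × 2.998×10⁸ m/s × 21.236 s = 3.3782×10^9 m = 3.378×10^6 km.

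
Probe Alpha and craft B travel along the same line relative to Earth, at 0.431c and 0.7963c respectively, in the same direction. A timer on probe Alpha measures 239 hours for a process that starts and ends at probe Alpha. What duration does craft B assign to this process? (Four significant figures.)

Speed of probe Alpha in craft B's frame: u = (v_A − v_B)/(1 − v_A v_B/c²) = (0.431 − 0.7963)/(1 − 0.431×0.7963) = −0.3653/0.6567947 = −0.55619; |u| = 0.55619c.
γ for this relative speed: γ = 1/√(1 − 0.309347) = 1.2033.
The clock on probe Alpha records proper time, so craft B measures Δt = γΔτ = 1.2033 × 239 = 287.6 hours.

287.6 hours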